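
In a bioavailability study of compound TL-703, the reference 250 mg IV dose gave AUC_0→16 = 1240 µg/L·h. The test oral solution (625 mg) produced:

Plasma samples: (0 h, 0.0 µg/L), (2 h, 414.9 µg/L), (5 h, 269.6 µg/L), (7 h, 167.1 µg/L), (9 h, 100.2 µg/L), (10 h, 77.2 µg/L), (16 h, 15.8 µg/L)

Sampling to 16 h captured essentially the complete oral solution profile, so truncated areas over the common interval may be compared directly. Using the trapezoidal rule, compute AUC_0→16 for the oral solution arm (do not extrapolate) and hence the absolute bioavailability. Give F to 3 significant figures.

F = 0.811

Trapezoidal AUC_0→16 (oral solution):
  [0→2]: (0.0+414.9)/2 × 2 = 414.9
  [2→5]: (414.9+269.6)/2 × 3 = 1026.75
  [5→7]: (269.6+167.1)/2 × 2 = 436.7
  [7→9]: (167.1+100.2)/2 × 2 = 267.3
  [9→10]: (100.2+77.2)/2 × 1 = 88.7
  [10→16]: (77.2+15.8)/2 × 6 = 279.0
  Sum = 2513.35 µg/L·h
F = (AUC_ev/D_ev)/(AUC_iv/D_iv) = (2513.35/625)/(1240/250) = 4.02136/4.96 = 0.8108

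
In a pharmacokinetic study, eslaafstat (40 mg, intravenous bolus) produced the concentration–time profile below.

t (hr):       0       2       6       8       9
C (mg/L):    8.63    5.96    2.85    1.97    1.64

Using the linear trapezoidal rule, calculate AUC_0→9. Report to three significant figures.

AUC = 38.8 mg/L·hr

Trapezoidal AUC_0→9:
  [0→2]: (8.63+5.96)/2 × 2 = 14.59
  [2→6]: (5.96+2.85)/2 × 4 = 17.62
  [6→8]: (2.85+1.97)/2 × 2 = 4.82
  [8→9]: (1.97+1.64)/2 × 1 = 1.805
  Sum = 38.835 mg/L·hr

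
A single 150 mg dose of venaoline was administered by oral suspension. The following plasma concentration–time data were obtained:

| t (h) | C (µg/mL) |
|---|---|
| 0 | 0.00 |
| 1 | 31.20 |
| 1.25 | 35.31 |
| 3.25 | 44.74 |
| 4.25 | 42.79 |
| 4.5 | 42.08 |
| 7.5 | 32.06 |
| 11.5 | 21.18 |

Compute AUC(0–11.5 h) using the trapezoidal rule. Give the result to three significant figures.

Trapezoidal AUC_0→11.5:
  [0→1]: (0.00+31.20)/2 × 1 = 15.6
  [1→1.25]: (31.20+35.31)/2 × 0.25 = 8.31375
  [1.25→3.25]: (35.31+44.74)/2 × 2 = 80.05
  [3.25→4.25]: (44.74+42.79)/2 × 1 = 43.765
  [4.25→4.5]: (42.79+42.08)/2 × 0.25 = 10.60875
  [4.5→7.5]: (42.08+32.06)/2 × 3 = 111.21
  [7.5→11.5]: (32.06+21.18)/2 × 4 = 106.48
  Sum = 376.0275 µg/mL·h

AUC = 376 µg/mL·h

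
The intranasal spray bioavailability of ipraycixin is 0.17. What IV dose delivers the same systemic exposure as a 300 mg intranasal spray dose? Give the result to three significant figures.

Systemic exposure from an extravascular dose = F × D_ev, so the equivalent IV dose is F × D_ev.
D_iv = F × D_ev = 0.17 × 300 = 51 mg

D_iv = 51.0 mg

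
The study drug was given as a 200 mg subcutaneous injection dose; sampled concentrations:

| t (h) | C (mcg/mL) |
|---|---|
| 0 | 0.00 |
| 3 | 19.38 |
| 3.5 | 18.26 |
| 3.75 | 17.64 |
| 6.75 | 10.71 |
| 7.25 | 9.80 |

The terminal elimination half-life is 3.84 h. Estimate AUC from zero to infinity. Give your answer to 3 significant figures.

AUC = 145 mcg/mL·h

Trapezoidal AUC_0→7.25:
  [0→3]: (0.00+19.38)/2 × 3 = 29.07
  [3→3.5]: (19.38+18.26)/2 × 0.5 = 9.41
  [3.5→3.75]: (18.26+17.64)/2 × 0.25 = 4.4875
  [3.75→6.75]: (17.64+10.71)/2 × 3 = 42.525
  [6.75→7.25]: (10.71+9.80)/2 × 0.5 = 5.1275
  Sum = 90.62 mcg/mL·h
k_e = ln2 / t½ = 0.693147 / 3.84 = 0.1805 h^-1
Extrapolated tail: C_last / k_e = 9.80 / 0.1805 = 54.294
AUC_0→∞ = 90.62 + 54.294 = 144.914 mcg/mL·h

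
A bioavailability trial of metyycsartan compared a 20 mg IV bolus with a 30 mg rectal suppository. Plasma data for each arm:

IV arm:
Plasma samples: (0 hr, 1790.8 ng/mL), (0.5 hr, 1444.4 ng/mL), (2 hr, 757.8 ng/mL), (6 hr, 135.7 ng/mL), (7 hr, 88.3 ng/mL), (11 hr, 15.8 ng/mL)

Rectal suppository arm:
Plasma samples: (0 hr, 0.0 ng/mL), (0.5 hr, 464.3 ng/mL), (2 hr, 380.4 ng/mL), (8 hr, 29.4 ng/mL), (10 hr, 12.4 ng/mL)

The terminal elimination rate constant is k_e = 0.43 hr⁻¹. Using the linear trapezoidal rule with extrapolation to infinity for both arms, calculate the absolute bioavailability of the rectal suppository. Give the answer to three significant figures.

Trapezoidal AUC_0→11 (IV):
  [0→0.5]: (1790.8+1444.4)/2 × 0.5 = 808.8
  [0.5→2]: (1444.4+757.8)/2 × 1.5 = 1651.65
  [2→6]: (757.8+135.7)/2 × 4 = 1787.0
  [6→7]: (135.7+88.3)/2 × 1 = 112.0
  [7→11]: (88.3+15.8)/2 × 4 = 208.2
  Sum = 4567.65 ng/mL·hr
IV tail: 15.8/0.43 = 36.744; AUC_iv,0→∞ = 4567.65 + 36.744 = 4604.394 ng/mL·hr
Trapezoidal AUC_0→10 (rectal suppository):
  [0→0.5]: (0.0+464.3)/2 × 0.5 = 116.075
  [0.5→2]: (464.3+380.4)/2 × 1.5 = 633.525
  [2→8]: (380.4+29.4)/2 × 6 = 1229.4
  [8→10]: (29.4+12.4)/2 × 2 = 41.8
  Sum = 2020.8 ng/mL·hr
rectal suppository tail: 12.4/0.43 = 28.837; AUC_ev,0→∞ = 2020.8 + 28.837 = 2049.637 ng/mL·hr
F = (AUC_ev/D_ev)/(AUC_iv/D_iv) = (2049.637/30)/(4604.394/20) = 68.3212/230.2197 = 0.2968

F = 0.297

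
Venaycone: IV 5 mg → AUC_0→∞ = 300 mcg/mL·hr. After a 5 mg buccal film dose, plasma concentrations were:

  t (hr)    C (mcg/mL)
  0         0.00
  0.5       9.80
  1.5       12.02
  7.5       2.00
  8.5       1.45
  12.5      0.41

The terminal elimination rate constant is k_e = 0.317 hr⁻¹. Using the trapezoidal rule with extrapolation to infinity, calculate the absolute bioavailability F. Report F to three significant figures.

F = 0.207

Trapezoidal AUC_0→12.5 (buccal film):
  [0→0.5]: (0.00+9.80)/2 × 0.5 = 2.45
  [0.5→1.5]: (9.80+12.02)/2 × 1 = 10.91
  [1.5→7.5]: (12.02+2.00)/2 × 6 = 42.06
  [7.5→8.5]: (2.00+1.45)/2 × 1 = 1.725
  [8.5→12.5]: (1.45+0.41)/2 × 4 = 3.72
  Sum = 60.865 mcg/mL·hr
Tail: C_last/k_e = 0.41/0.317 = 1.293
AUC_0→∞ (buccal film) = 60.865 + 1.293 = 62.158 mcg/mL·hr
F = (AUC_ev/D_ev)/(AUC_iv/D_iv) = (62.158/5)/(300/5) = 12.4316/60 = 0.2072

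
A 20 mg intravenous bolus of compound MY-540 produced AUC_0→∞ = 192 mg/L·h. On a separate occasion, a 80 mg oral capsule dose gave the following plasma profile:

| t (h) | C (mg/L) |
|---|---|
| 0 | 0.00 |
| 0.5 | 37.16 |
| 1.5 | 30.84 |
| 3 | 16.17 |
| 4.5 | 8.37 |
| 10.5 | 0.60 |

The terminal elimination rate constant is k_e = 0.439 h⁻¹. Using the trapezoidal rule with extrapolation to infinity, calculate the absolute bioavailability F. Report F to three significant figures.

Trapezoidal AUC_0→10.5 (oral capsule):
  [0→0.5]: (0.00+37.16)/2 × 0.5 = 9.29
  [0.5→1.5]: (37.16+30.84)/2 × 1 = 34.0
  [1.5→3]: (30.84+16.17)/2 × 1.5 = 35.2575
  [3→4.5]: (16.17+8.37)/2 × 1.5 = 18.405
  [4.5→10.5]: (8.37+0.60)/2 × 6 = 26.91
  Sum = 123.8625 mg/L·h
Tail: C_last/k_e = 0.60/0.439 = 1.367
AUC_0→∞ (oral capsule) = 123.8625 + 1.367 = 125.2295 mg/L·h
F = (AUC_ev/D_ev)/(AUC_iv/D_iv) = (125.2295/80)/(192/20) = 1.56537/9.6 = 0.1631

F = 0.163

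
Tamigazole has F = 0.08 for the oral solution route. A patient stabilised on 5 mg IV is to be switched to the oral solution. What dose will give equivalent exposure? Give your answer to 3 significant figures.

For equal systemic exposure: F × D_ev = D_iv
D_ev = D_iv / F = 5 / 0.08 = 62.5 mg

D_oral = 62.5 mg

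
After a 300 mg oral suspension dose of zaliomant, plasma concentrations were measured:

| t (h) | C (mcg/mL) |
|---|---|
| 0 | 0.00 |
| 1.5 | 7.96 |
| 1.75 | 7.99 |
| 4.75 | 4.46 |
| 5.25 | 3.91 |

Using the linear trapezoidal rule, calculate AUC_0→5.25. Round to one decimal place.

AUC = 28.7 mcg/mL·h

Trapezoidal AUC_0→5.25:
  [0→1.5]: (0.00+7.96)/2 × 1.5 = 5.97
  [1.5→1.75]: (7.96+7.99)/2 × 0.25 = 1.99375
  [1.75→4.75]: (7.99+4.46)/2 × 3 = 18.675
  [4.75→5.25]: (4.46+3.91)/2 × 0.5 = 2.0925
  Sum = 28.73125 mcg/mL·h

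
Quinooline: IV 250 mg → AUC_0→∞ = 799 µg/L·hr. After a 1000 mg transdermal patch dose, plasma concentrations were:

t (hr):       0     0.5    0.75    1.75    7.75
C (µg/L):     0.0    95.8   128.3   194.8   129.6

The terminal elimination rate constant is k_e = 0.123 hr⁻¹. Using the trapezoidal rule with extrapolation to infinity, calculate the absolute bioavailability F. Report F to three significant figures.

Trapezoidal AUC_0→7.75 (transdermal patch):
  [0→0.5]: (0.0+95.8)/2 × 0.5 = 23.95
  [0.5→0.75]: (95.8+128.3)/2 × 0.25 = 28.0125
  [0.75→1.75]: (128.3+194.8)/2 × 1 = 161.55
  [1.75→7.75]: (194.8+129.6)/2 × 6 = 973.2
  Sum = 1186.7125 µg/L·hr
Tail: C_last/k_e = 129.6/0.123 = 1053.659
AUC_0→∞ (transdermal patch) = 1186.7125 + 1053.659 = 2240.3715 µg/L·hr
F = (AUC_ev/D_ev)/(AUC_iv/D_iv) = (2240.3715/1000)/(799/250) = 2.2403715/3.196 = 0.7010

F = 0.701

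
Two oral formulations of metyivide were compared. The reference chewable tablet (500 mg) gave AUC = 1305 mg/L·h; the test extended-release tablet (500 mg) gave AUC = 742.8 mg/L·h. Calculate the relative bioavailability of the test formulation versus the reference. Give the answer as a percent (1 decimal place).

F_rel = 56.9%

F_rel = (AUC_test/D_test) / (AUC_ref/D_ref)
      = (742.8/500) / (1305/500)
      = 1.4856 / 2.61 = 0.5692 = 56.92%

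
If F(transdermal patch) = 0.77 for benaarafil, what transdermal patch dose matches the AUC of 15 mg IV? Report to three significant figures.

For equal systemic exposure: F × D_ev = D_iv
D_ev = D_iv / F = 15 / 0.77 = 19.4805 mg

D_transdermal = 19.5 mg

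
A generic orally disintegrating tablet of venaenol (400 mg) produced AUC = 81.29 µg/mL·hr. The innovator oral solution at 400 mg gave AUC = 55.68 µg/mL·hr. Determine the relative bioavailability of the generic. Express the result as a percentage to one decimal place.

F_rel = (AUC_test/D_test) / (AUC_ref/D_ref)
      = (81.29/400) / (55.68/400)
      = 0.203225 / 0.1392 = 1.4599 = 145.99%

F_rel = 146.0%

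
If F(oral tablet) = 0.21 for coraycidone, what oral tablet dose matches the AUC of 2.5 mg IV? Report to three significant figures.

For equal systemic exposure: F × D_ev = D_iv
D_ev = D_iv / F = 2.5 / 0.21 = 11.9048 mg

D_oral = 11.9 mg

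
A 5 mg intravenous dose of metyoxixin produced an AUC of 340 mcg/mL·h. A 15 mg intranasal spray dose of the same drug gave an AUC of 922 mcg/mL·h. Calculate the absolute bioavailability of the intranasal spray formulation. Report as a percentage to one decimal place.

F = (AUC_ev / D_ev) / (AUC_iv / D_iv)
  = (922/15) / (340/5)
  = 61.4667 / 68 = 0.9039
  = 90.39%

F = 90.4%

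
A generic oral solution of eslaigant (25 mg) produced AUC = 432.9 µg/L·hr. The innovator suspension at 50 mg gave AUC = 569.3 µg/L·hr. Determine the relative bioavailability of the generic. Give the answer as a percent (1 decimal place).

F_rel = (AUC_test/D_test) / (AUC_ref/D_ref)
      = (432.9/25) / (569.3/50)
      = 17.316 / 11.386 = 1.5208 = 152.08%

F_rel = 152.1%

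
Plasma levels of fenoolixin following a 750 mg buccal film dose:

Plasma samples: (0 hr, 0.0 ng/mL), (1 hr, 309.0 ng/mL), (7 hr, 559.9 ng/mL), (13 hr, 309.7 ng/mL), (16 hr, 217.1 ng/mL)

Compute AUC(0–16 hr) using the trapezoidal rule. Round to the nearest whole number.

Trapezoidal AUC_0→16:
  [0→1]: (0.0+309.0)/2 × 1 = 154.5
  [1→7]: (309.0+559.9)/2 × 6 = 2606.7
  [7→13]: (559.9+309.7)/2 × 6 = 2608.8
  [13→16]: (309.7+217.1)/2 × 3 = 790.2
  Sum = 6160.2 ng/mL·hr

AUC = 6160 ng/mL·hr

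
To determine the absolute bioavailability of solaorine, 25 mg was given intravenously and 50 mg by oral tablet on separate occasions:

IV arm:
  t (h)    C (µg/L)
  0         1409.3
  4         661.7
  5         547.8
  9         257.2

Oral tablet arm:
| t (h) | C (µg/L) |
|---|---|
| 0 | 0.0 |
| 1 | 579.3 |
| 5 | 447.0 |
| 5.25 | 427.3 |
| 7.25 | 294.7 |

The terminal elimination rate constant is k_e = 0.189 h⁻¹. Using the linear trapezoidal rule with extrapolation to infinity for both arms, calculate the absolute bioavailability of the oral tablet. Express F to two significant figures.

Trapezoidal AUC_0→9 (IV):
  [0→4]: (1409.3+661.7)/2 × 4 = 4142.0
  [4→5]: (661.7+547.8)/2 × 1 = 604.75
  [5→9]: (547.8+257.2)/2 × 4 = 1610.0
  Sum = 6356.75 µg/L·h
IV tail: 257.2/0.189 = 1360.847; AUC_iv,0→∞ = 6356.75 + 1360.847 = 7717.597 µg/L·h
Trapezoidal AUC_0→7.25 (oral tablet):
  [0→1]: (0.0+579.3)/2 × 1 = 289.65
  [1→5]: (579.3+447.0)/2 × 4 = 2052.6
  [5→5.25]: (447.0+427.3)/2 × 0.25 = 109.2875
  [5.25→7.25]: (427.3+294.7)/2 × 2 = 722.0
  Sum = 3173.5375 µg/L·h
oral tablet tail: 294.7/0.189 = 1559.259; AUC_ev,0→∞ = 3173.5375 + 1559.259 = 4732.7965 µg/L·h
F = (AUC_ev/D_ev)/(AUC_iv/D_iv) = (4732.7965/50)/(7717.597/25) = 94.65593/308.70388 = 0.3066

F = 0.31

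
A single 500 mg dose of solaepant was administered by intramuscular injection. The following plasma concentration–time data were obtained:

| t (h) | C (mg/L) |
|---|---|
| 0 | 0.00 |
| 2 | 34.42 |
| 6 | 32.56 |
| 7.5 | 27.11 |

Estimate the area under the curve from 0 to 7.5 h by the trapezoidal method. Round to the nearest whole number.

AUC = 213 mg/L·h

Trapezoidal AUC_0→7.5:
  [0→2]: (0.00+34.42)/2 × 2 = 34.42
  [2→6]: (34.42+32.56)/2 × 4 = 133.96
  [6→7.5]: (32.56+27.11)/2 × 1.5 = 44.7525
  Sum = 213.1325 mg/L·h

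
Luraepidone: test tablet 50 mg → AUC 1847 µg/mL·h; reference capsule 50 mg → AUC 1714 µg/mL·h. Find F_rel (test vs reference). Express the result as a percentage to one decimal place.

F_rel = (AUC_test/D_test) / (AUC_ref/D_ref)
      = (1847/50) / (1714/50)
      = 36.94 / 34.28 = 1.0776 = 107.76%

F_rel = 107.8%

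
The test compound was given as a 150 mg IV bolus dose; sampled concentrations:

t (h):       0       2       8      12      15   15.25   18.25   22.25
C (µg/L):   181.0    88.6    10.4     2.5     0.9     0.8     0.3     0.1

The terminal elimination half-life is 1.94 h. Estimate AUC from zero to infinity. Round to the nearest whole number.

Trapezoidal AUC_0→22.25:
  [0→2]: (181.0+88.6)/2 × 2 = 269.6
  [2→8]: (88.6+10.4)/2 × 6 = 297.0
  [8→12]: (10.4+2.5)/2 × 4 = 25.8
  [12→15]: (2.5+0.9)/2 × 3 = 5.1
  [15→15.25]: (0.9+0.8)/2 × 0.25 = 0.2125
  [15.25→18.25]: (0.8+0.3)/2 × 3 = 1.65
  [18.25→22.25]: (0.3+0.1)/2 × 4 = 0.8
  Sum = 600.1625 µg/L·h
k_e = ln2 / t½ = 0.693147 / 1.94 = 0.3573 h^-1
Extrapolated tail: C_last / k_e = 0.1 / 0.3573 = 0.280
AUC_0→∞ = 600.1625 + 0.280 = 600.4425 µg/L·h

AUC = 600 µg/L·h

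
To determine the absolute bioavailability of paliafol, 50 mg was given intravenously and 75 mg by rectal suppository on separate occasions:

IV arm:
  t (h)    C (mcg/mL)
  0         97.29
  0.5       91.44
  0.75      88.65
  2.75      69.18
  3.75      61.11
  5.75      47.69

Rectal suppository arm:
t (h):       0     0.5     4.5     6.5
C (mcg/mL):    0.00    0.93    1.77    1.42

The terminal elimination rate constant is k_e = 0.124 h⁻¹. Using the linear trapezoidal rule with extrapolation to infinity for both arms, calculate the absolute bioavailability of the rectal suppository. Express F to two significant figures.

Trapezoidal AUC_0→5.75 (IV):
  [0→0.5]: (97.29+91.44)/2 × 0.5 = 47.1825
  [0.5→0.75]: (91.44+88.65)/2 × 0.25 = 22.51125
  [0.75→2.75]: (88.65+69.18)/2 × 2 = 157.83
  [2.75→3.75]: (69.18+61.11)/2 × 1 = 65.145
  [3.75→5.75]: (61.11+47.69)/2 × 2 = 108.8
  Sum = 401.46875 mcg/mL·h
IV tail: 47.69/0.124 = 384.597; AUC_iv,0→∞ = 401.46875 + 384.597 = 786.06575 mcg/mL·h
Trapezoidal AUC_0→6.5 (rectal suppository):
  [0→0.5]: (0.00+0.93)/2 × 0.5 = 0.2325
  [0.5→4.5]: (0.93+1.77)/2 × 4 = 5.4
  [4.5→6.5]: (1.77+1.42)/2 × 2 = 3.19
  Sum = 8.8225 mcg/mL·h
rectal suppository tail: 1.42/0.124 = 11.452; AUC_ev,0→∞ = 8.8225 + 11.452 = 20.2745 mcg/mL·h
F = (AUC_ev/D_ev)/(AUC_iv/D_iv) = (20.2745/75)/(786.06575/50) = 0.270327/15.721315 = 0.0172

F = 0.017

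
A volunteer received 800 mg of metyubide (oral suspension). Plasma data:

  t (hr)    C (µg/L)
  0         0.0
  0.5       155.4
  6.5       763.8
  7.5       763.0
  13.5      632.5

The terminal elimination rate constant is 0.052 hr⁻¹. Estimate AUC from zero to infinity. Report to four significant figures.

Trapezoidal AUC_0→13.5:
  [0→0.5]: (0.0+155.4)/2 × 0.5 = 38.85
  [0.5→6.5]: (155.4+763.8)/2 × 6 = 2757.6
  [6.5→7.5]: (763.8+763.0)/2 × 1 = 763.4
  [7.5→13.5]: (763.0+632.5)/2 × 6 = 4186.5
  Sum = 7746.35 µg/L·hr
Extrapolated tail: C_last / k_e = 632.5 / 0.052 = 12163.462
AUC_0→∞ = 7746.35 + 12163.462 = 19909.812 µg/L·hr

AUC = 19910 µg/L·hr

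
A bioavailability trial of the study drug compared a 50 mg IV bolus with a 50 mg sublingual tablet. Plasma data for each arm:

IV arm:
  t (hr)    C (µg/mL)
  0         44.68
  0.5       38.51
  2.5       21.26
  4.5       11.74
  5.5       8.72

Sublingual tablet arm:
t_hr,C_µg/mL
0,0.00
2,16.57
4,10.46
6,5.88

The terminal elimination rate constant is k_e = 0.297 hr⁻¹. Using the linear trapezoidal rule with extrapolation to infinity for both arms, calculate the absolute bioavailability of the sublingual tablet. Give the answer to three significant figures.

Trapezoidal AUC_0→5.5 (IV):
  [0→0.5]: (44.68+38.51)/2 × 0.5 = 20.7975
  [0.5→2.5]: (38.51+21.26)/2 × 2 = 59.77
  [2.5→4.5]: (21.26+11.74)/2 × 2 = 33.0
  [4.5→5.5]: (11.74+8.72)/2 × 1 = 10.23
  Sum = 123.7975 µg/mL·hr
IV tail: 8.72/0.297 = 29.360; AUC_iv,0→∞ = 123.7975 + 29.360 = 153.1575 µg/mL·hr
Trapezoidal AUC_0→6 (sublingual tablet):
  [0→2]: (0.00+16.57)/2 × 2 = 16.57
  [2→4]: (16.57+10.46)/2 × 2 = 27.03
  [4→6]: (10.46+5.88)/2 × 2 = 16.34
  Sum = 59.94 µg/mL·hr
sublingual tablet tail: 5.88/0.297 = 19.798; AUC_ev,0→∞ = 59.94 + 19.798 = 79.738 µg/mL·hr
F = (AUC_ev/D_ev)/(AUC_iv/D_iv) = (79.738/50)/(153.1575/50) = 1.59476/3.06315 = 0.5206

F = 0.521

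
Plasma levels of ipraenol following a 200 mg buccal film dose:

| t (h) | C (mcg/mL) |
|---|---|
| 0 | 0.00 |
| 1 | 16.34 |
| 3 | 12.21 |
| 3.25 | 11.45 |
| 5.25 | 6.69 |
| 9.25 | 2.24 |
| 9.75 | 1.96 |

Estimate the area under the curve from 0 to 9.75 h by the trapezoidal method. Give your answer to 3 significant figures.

Trapezoidal AUC_0→9.75:
  [0→1]: (0.00+16.34)/2 × 1 = 8.17
  [1→3]: (16.34+12.21)/2 × 2 = 28.55
  [3→3.25]: (12.21+11.45)/2 × 0.25 = 2.9575
  [3.25→5.25]: (11.45+6.69)/2 × 2 = 18.14
  [5.25→9.25]: (6.69+2.24)/2 × 4 = 17.86
  [9.25→9.75]: (2.24+1.96)/2 × 0.5 = 1.05
  Sum = 76.7275 mcg/mL·h

AUC = 76.7 mcg/mL·h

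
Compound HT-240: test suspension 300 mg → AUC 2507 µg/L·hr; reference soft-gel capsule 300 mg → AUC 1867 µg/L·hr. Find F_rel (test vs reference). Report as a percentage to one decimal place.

F_rel = 134.3%

F_rel = (AUC_test/D_test) / (AUC_ref/D_ref)
      = (2507/300) / (1867/300)
      = 8.35667 / 6.22333 = 1.3428 = 134.28%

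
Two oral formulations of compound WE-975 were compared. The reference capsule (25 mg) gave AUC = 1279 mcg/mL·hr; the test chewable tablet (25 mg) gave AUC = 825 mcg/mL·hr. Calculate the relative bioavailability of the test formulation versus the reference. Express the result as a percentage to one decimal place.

F_rel = (AUC_test/D_test) / (AUC_ref/D_ref)
      = (825/25) / (1279/25)
      = 33 / 51.16 = 0.6450 = 64.50%

F_rel = 64.5%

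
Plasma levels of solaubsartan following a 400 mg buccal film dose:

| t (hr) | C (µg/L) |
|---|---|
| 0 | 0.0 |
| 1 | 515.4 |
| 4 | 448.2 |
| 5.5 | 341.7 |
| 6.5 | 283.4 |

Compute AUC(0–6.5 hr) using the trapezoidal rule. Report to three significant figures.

Trapezoidal AUC_0→6.5:
  [0→1]: (0.0+515.4)/2 × 1 = 257.7
  [1→4]: (515.4+448.2)/2 × 3 = 1445.4
  [4→5.5]: (448.2+341.7)/2 × 1.5 = 592.425
  [5.5→6.5]: (341.7+283.4)/2 × 1 = 312.55
  Sum = 2608.075 µg/L·hr

AUC = 2610 µg/L·hr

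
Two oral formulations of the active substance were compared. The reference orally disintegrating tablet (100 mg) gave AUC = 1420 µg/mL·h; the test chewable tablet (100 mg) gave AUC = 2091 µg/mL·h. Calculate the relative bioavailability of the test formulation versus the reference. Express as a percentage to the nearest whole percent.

F_rel = (AUC_test/D_test) / (AUC_ref/D_ref)
      = (2091/100) / (1420/100)
      = 20.91 / 14.2 = 1.4725 = 147.25%

F_rel = 147%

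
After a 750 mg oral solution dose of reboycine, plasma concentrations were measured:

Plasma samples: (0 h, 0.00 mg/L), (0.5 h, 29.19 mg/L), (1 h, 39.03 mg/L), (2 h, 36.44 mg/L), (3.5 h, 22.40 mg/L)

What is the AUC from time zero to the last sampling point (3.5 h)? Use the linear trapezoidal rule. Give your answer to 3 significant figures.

AUC = 106 mg/L·h

Trapezoidal AUC_0→3.5:
  [0→0.5]: (0.00+29.19)/2 × 0.5 = 7.2975
  [0.5→1]: (29.19+39.03)/2 × 0.5 = 17.055
  [1→2]: (39.03+36.44)/2 × 1 = 37.735
  [2→3.5]: (36.44+22.40)/2 × 1.5 = 44.13
  Sum = 106.2175 mg/L·h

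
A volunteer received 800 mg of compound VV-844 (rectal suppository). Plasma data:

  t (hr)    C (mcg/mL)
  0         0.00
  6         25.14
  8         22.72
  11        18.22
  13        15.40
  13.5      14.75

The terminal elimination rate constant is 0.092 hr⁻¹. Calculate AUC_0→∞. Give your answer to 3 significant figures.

AUC = 386 mcg/mL·hr

Trapezoidal AUC_0→13.5:
  [0→6]: (0.00+25.14)/2 × 6 = 75.42
  [6→8]: (25.14+22.72)/2 × 2 = 47.86
  [8→11]: (22.72+18.22)/2 × 3 = 61.41
  [11→13]: (18.22+15.40)/2 × 2 = 33.62
  [13→13.5]: (15.40+14.75)/2 × 0.5 = 7.5375
  Sum = 225.8475 mcg/mL·hr
Extrapolated tail: C_last / k_e = 14.75 / 0.092 = 160.326
AUC_0→∞ = 225.8475 + 160.326 = 386.1735 mcg/mL·hr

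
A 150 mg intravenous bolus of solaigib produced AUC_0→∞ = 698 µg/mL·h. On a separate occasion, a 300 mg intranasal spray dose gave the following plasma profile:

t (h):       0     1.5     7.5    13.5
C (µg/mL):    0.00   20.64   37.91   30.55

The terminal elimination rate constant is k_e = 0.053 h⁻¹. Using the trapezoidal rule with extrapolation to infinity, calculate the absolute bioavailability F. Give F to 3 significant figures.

F = 0.697

Trapezoidal AUC_0→13.5 (intranasal spray):
  [0→1.5]: (0.00+20.64)/2 × 1.5 = 15.48
  [1.5→7.5]: (20.64+37.91)/2 × 6 = 175.65
  [7.5→13.5]: (37.91+30.55)/2 × 6 = 205.38
  Sum = 396.51 µg/mL·h
Tail: C_last/k_e = 30.55/0.053 = 576.415
AUC_0→∞ (intranasal spray) = 396.51 + 576.415 = 972.925 µg/mL·h
F = (AUC_ev/D_ev)/(AUC_iv/D_iv) = (972.925/300)/(698/150) = 3.24308/4.65333 = 0.6969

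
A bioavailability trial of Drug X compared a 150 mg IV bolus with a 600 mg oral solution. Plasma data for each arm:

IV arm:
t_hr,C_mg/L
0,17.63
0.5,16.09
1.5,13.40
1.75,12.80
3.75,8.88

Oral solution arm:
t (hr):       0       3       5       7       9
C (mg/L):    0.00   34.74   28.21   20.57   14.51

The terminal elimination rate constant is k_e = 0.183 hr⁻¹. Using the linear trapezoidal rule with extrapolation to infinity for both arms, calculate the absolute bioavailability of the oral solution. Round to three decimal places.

F = 0.720

Trapezoidal AUC_0→3.75 (IV):
  [0→0.5]: (17.63+16.09)/2 × 0.5 = 8.43
  [0.5→1.5]: (16.09+13.40)/2 × 1 = 14.745
  [1.5→1.75]: (13.40+12.80)/2 × 0.25 = 3.275
  [1.75→3.75]: (12.80+8.88)/2 × 2 = 21.68
  Sum = 48.13 mg/L·hr
IV tail: 8.88/0.183 = 48.525; AUC_iv,0→∞ = 48.13 + 48.525 = 96.655 mg/L·hr
Trapezoidal AUC_0→9 (oral solution):
  [0→3]: (0.00+34.74)/2 × 3 = 52.11
  [3→5]: (34.74+28.21)/2 × 2 = 62.95
  [5→7]: (28.21+20.57)/2 × 2 = 48.78
  [7→9]: (20.57+14.51)/2 × 2 = 35.08
  Sum = 198.92 mg/L·hr
oral solution tail: 14.51/0.183 = 79.290; AUC_ev,0→∞ = 198.92 + 79.290 = 278.21 mg/L·hr
F = (AUC_ev/D_ev)/(AUC_iv/D_iv) = (278.21/600)/(96.655/150) = 0.463683/0.644367 = 0.7196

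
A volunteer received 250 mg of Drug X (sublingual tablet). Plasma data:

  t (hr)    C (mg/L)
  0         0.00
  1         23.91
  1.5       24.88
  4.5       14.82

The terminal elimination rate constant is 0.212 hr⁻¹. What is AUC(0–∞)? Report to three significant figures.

AUC = 154 mg/L·hr

Trapezoidal AUC_0→4.5:
  [0→1]: (0.00+23.91)/2 × 1 = 11.955
  [1→1.5]: (23.91+24.88)/2 × 0.5 = 12.1975
  [1.5→4.5]: (24.88+14.82)/2 × 3 = 59.55
  Sum = 83.7025 mg/L·hr
Extrapolated tail: C_last / k_e = 14.82 / 0.212 = 69.906
AUC_0→∞ = 83.7025 + 69.906 = 153.6085 mg/L·hr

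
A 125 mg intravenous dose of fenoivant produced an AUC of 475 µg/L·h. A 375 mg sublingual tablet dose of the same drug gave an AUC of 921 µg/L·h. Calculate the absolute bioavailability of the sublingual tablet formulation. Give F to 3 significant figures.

F = (AUC_ev / D_ev) / (AUC_iv / D_iv)
  = (921/375) / (475/125)
  = 2.456 / 3.8 = 0.6463

F = 0.646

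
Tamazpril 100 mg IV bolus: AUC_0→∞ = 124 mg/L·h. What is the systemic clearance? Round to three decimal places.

CL = Dose_iv / AUC_0→∞
   = 100 / 124 = 0.806452 L/h

CL = 0.806 L/h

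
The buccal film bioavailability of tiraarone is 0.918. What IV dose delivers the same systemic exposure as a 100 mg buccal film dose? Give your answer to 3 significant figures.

Systemic exposure from an extravascular dose = F × D_ev, so the equivalent IV dose is F × D_ev.
D_iv = F × D_ev = 0.918 × 100 = 91.8 mg

D_iv = 91.8 mg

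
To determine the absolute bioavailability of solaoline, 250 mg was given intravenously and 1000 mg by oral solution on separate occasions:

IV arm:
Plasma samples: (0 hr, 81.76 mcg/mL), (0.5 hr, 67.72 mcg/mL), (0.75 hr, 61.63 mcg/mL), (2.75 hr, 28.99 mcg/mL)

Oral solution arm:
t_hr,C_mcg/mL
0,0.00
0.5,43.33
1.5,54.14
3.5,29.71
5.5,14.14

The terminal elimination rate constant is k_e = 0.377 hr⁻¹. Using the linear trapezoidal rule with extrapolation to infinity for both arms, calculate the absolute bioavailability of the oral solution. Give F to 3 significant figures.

F = 0.254

Trapezoidal AUC_0→2.75 (IV):
  [0→0.5]: (81.76+67.72)/2 × 0.5 = 37.37
  [0.5→0.75]: (67.72+61.63)/2 × 0.25 = 16.16875
  [0.75→2.75]: (61.63+28.99)/2 × 2 = 90.62
  Sum = 144.15875 mcg/mL·hr
IV tail: 28.99/0.377 = 76.897; AUC_iv,0→∞ = 144.15875 + 76.897 = 221.05575 mcg/mL·hr
Trapezoidal AUC_0→5.5 (oral solution):
  [0→0.5]: (0.00+43.33)/2 × 0.5 = 10.8325
  [0.5→1.5]: (43.33+54.14)/2 × 1 = 48.735
  [1.5→3.5]: (54.14+29.71)/2 × 2 = 83.85
  [3.5→5.5]: (29.71+14.14)/2 × 2 = 43.85
  Sum = 187.2675 mcg/mL·hr
oral solution tail: 14.14/0.377 = 37.507; AUC_ev,0→∞ = 187.2675 + 37.507 = 224.7745 mcg/mL·hr
F = (AUC_ev/D_ev)/(AUC_iv/D_iv) = (224.7745/1000)/(221.05575/250) = 0.2247745/0.884223 = 0.2542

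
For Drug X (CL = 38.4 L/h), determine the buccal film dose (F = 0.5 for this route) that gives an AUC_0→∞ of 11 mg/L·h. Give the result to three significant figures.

Dose = CL × AUC_0→∞ / F
     = 38.4 × 11 / 0.5 = 844.8 mg

Dose = 845 mg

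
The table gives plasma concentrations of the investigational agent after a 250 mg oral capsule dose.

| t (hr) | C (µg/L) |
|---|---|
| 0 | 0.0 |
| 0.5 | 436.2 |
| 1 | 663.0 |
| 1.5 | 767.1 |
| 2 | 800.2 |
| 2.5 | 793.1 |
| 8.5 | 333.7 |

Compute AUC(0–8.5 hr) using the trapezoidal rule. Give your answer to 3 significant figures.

AUC = 4910 µg/L·hr

Trapezoidal AUC_0→8.5:
  [0→0.5]: (0.0+436.2)/2 × 0.5 = 109.05
  [0.5→1]: (436.2+663.0)/2 × 0.5 = 274.8
  [1→1.5]: (663.0+767.1)/2 × 0.5 = 357.525
  [1.5→2]: (767.1+800.2)/2 × 0.5 = 391.825
  [2→2.5]: (800.2+793.1)/2 × 0.5 = 398.325
  [2.5→8.5]: (793.1+333.7)/2 × 6 = 3380.4
  Sum = 4911.925 µg/L·hr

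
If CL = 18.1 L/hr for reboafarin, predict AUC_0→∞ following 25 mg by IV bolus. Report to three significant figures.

AUC = 1.38 mg/L·hr

AUC_0→∞ = Dose_iv / CL
        = 25 / 18.1 = 1.38122 mg/L·hr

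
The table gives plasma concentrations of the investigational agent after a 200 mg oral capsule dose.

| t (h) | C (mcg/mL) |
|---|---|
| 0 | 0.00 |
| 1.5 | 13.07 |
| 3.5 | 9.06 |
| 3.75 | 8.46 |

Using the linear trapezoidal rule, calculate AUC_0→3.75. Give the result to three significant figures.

AUC = 34.1 mcg/mL·h

Trapezoidal AUC_0→3.75:
  [0→1.5]: (0.00+13.07)/2 × 1.5 = 9.8025
  [1.5→3.5]: (13.07+9.06)/2 × 2 = 22.13
  [3.5→3.75]: (9.06+8.46)/2 × 0.25 = 2.19
  Sum = 34.1225 mcg/mL·h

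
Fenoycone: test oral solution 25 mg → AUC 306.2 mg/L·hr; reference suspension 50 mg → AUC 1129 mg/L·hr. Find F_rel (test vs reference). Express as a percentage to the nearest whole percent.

F_rel = 54%

F_rel = (AUC_test/D_test) / (AUC_ref/D_ref)
      = (306.2/25) / (1129/50)
      = 12.248 / 22.58 = 0.5424 = 54.24%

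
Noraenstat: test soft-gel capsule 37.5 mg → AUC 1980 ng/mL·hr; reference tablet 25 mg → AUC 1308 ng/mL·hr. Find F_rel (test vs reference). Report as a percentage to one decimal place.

F_rel = (AUC_test/D_test) / (AUC_ref/D_ref)
      = (1980/37.5) / (1308/25)
      = 52.8 / 52.32 = 1.0092 = 100.92%

F_rel = 100.9%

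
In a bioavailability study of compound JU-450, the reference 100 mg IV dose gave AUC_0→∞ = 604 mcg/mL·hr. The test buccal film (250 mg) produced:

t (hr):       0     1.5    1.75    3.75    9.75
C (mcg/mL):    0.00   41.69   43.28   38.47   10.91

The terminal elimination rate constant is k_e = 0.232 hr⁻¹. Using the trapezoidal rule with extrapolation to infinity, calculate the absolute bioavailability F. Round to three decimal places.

F = 0.211

Trapezoidal AUC_0→9.75 (buccal film):
  [0→1.5]: (0.00+41.69)/2 × 1.5 = 31.2675
  [1.5→1.75]: (41.69+43.28)/2 × 0.25 = 10.62125
  [1.75→3.75]: (43.28+38.47)/2 × 2 = 81.75
  [3.75→9.75]: (38.47+10.91)/2 × 6 = 148.14
  Sum = 271.77875 mcg/mL·hr
Tail: C_last/k_e = 10.91/0.232 = 47.026
AUC_0→∞ (buccal film) = 271.77875 + 47.026 = 318.80475 mcg/mL·hr
F = (AUC_ev/D_ev)/(AUC_iv/D_iv) = (318.80475/250)/(604/100) = 1.275219/6.04 = 0.2111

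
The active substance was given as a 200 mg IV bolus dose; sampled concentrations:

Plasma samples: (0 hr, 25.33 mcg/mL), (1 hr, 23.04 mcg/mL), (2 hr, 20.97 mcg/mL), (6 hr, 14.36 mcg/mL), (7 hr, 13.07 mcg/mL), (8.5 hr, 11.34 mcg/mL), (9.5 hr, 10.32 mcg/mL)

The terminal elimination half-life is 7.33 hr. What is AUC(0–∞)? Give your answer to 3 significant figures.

AUC = 269 mcg/mL·hr

Trapezoidal AUC_0→9.5:
  [0→1]: (25.33+23.04)/2 × 1 = 24.185
  [1→2]: (23.04+20.97)/2 × 1 = 22.005
  [2→6]: (20.97+14.36)/2 × 4 = 70.66
  [6→7]: (14.36+13.07)/2 × 1 = 13.715
  [7→8.5]: (13.07+11.34)/2 × 1.5 = 18.3075
  [8.5→9.5]: (11.34+10.32)/2 × 1 = 10.83
  Sum = 159.7025 mcg/mL·hr
k_e = ln2 / t½ = 0.693147 / 7.33 = 0.0946 hr^-1
Extrapolated tail: C_last / k_e = 10.32 / 0.0946 = 109.091
AUC_0→∞ = 159.7025 + 109.091 = 268.7935 mcg/mL·hr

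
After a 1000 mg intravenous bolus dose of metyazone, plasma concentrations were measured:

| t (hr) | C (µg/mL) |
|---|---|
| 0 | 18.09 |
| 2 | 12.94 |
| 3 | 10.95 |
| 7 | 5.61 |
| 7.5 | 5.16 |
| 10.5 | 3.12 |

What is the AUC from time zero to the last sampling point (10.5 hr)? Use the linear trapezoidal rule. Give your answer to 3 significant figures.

AUC = 91.2 µg/mL·hr

Trapezoidal AUC_0→10.5:
  [0→2]: (18.09+12.94)/2 × 2 = 31.03
  [2→3]: (12.94+10.95)/2 × 1 = 11.945
  [3→7]: (10.95+5.61)/2 × 4 = 33.12
  [7→7.5]: (5.61+5.16)/2 × 0.5 = 2.6925
  [7.5→10.5]: (5.16+3.12)/2 × 3 = 12.42
  Sum = 91.2075 µg/mL·hr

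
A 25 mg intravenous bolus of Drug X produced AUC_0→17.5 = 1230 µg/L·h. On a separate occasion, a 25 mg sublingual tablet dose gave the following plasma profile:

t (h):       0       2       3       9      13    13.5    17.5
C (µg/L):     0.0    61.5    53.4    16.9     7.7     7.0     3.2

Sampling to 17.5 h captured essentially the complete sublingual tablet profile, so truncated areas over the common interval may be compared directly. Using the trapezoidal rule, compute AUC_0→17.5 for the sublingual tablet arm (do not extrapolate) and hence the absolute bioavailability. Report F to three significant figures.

F = 0.328

Trapezoidal AUC_0→17.5 (sublingual tablet):
  [0→2]: (0.0+61.5)/2 × 2 = 61.5
  [2→3]: (61.5+53.4)/2 × 1 = 57.45
  [3→9]: (53.4+16.9)/2 × 6 = 210.9
  [9→13]: (16.9+7.7)/2 × 4 = 49.2
  [13→13.5]: (7.7+7.0)/2 × 0.5 = 3.675
  [13.5→17.5]: (7.0+3.2)/2 × 4 = 20.4
  Sum = 403.125 µg/L·h
F = (AUC_ev/D_ev)/(AUC_iv/D_iv) = (403.125/25)/(1230/25) = 16.125/49.2 = 0.3277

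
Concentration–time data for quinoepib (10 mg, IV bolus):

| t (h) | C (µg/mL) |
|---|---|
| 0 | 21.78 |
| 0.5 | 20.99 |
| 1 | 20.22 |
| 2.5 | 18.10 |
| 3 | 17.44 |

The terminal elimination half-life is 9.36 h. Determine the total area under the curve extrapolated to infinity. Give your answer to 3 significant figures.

Trapezoidal AUC_0→3:
  [0→0.5]: (21.78+20.99)/2 × 0.5 = 10.6925
  [0.5→1]: (20.99+20.22)/2 × 0.5 = 10.3025
  [1→2.5]: (20.22+18.10)/2 × 1.5 = 28.74
  [2.5→3]: (18.10+17.44)/2 × 0.5 = 8.885
  Sum = 58.62 µg/mL·h
k_e = ln2 / t½ = 0.693147 / 9.36 = 0.0741 h^-1
Extrapolated tail: C_last / k_e = 17.44 / 0.0741 = 235.358
AUC_0→∞ = 58.62 + 235.358 = 293.978 µg/mL·h

AUC = 294 µg/mL·h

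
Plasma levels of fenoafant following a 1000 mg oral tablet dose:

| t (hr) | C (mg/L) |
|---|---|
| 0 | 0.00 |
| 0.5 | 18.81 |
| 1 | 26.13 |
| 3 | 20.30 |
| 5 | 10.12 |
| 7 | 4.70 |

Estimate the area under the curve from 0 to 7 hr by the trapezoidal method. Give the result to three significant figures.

AUC = 108 mg/L·hr

Trapezoidal AUC_0→7:
  [0→0.5]: (0.00+18.81)/2 × 0.5 = 4.7025
  [0.5→1]: (18.81+26.13)/2 × 0.5 = 11.235
  [1→3]: (26.13+20.30)/2 × 2 = 46.43
  [3→5]: (20.30+10.12)/2 × 2 = 30.42
  [5→7]: (10.12+4.70)/2 × 2 = 14.82
  Sum = 107.6075 mg/L·hr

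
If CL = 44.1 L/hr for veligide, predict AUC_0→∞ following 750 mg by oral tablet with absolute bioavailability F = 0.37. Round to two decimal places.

AUC_0→∞ = F × Dose / CL
        = 0.37 × 750 / 44.1 = 6.29252 mg/L·hr

AUC = 6.29 mg/L·hr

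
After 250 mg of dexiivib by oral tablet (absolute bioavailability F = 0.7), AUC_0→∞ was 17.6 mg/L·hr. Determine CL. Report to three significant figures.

CL = 9.94 L/hr

CL = F × Dose / AUC_0→∞
   = 0.7 × 250 / 17.6 = 9.94318 L/hr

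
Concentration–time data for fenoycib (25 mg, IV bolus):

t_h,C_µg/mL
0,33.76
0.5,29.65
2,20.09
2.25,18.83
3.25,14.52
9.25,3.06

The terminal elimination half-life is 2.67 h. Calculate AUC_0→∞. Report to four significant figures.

AUC = 139.2 µg/mL·h

Trapezoidal AUC_0→9.25:
  [0→0.5]: (33.76+29.65)/2 × 0.5 = 15.8525
  [0.5→2]: (29.65+20.09)/2 × 1.5 = 37.305
  [2→2.25]: (20.09+18.83)/2 × 0.25 = 4.865
  [2.25→3.25]: (18.83+14.52)/2 × 1 = 16.675
  [3.25→9.25]: (14.52+3.06)/2 × 6 = 52.74
  Sum = 127.4375 µg/mL·h
k_e = ln2 / t½ = 0.693147 / 2.67 = 0.2596 h^-1
Extrapolated tail: C_last / k_e = 3.06 / 0.2596 = 11.787
AUC_0→∞ = 127.4375 + 11.787 = 139.2245 µg/mL·h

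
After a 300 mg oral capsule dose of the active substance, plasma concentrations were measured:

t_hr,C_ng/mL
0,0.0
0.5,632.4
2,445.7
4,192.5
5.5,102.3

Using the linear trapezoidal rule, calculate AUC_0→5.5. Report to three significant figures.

AUC = 1830 ng/mL·hr

Trapezoidal AUC_0→5.5:
  [0→0.5]: (0.0+632.4)/2 × 0.5 = 158.1
  [0.5→2]: (632.4+445.7)/2 × 1.5 = 808.575
  [2→4]: (445.7+192.5)/2 × 2 = 638.2
  [4→5.5]: (192.5+102.3)/2 × 1.5 = 221.1
  Sum = 1825.975 ng/mL·hr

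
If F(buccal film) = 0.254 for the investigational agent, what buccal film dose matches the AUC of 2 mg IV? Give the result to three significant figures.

For equal systemic exposure: F × D_ev = D_iv
D_ev = D_iv / F = 2 / 0.254 = 7.87402 mg

D_buccal = 7.87 mg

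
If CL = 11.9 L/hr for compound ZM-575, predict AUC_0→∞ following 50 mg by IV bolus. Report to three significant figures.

AUC = 4.20 mg/L·hr

AUC_0→∞ = Dose_iv / CL
        = 50 / 11.9 = 4.20168 mg/L·hr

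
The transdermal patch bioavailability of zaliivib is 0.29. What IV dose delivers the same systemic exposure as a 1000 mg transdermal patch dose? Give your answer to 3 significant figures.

D_iv = 290 mg

Systemic exposure from an extravascular dose = F × D_ev, so the equivalent IV dose is F × D_ev.
D_iv = F × D_ev = 0.29 × 1000 = 290 mg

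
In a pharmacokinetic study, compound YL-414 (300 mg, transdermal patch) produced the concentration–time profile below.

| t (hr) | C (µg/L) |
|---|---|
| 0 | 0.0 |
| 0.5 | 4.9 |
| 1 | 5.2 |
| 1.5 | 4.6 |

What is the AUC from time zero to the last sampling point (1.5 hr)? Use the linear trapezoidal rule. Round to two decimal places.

AUC = 6.20 µg/L·hr

Trapezoidal AUC_0→1.5:
  [0→0.5]: (0.0+4.9)/2 × 0.5 = 1.225
  [0.5→1]: (4.9+5.2)/2 × 0.5 = 2.525
  [1→1.5]: (5.2+4.6)/2 × 0.5 = 2.45
  Sum = 6.2 µg/L·hr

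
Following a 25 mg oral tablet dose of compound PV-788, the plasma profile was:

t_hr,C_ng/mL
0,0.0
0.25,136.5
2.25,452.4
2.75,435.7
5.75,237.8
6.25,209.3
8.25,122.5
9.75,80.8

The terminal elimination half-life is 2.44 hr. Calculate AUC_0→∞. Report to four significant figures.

Trapezoidal AUC_0→9.75:
  [0→0.25]: (0.0+136.5)/2 × 0.25 = 17.0625
  [0.25→2.25]: (136.5+452.4)/2 × 2 = 588.9
  [2.25→2.75]: (452.4+435.7)/2 × 0.5 = 222.025
  [2.75→5.75]: (435.7+237.8)/2 × 3 = 1010.25
  [5.75→6.25]: (237.8+209.3)/2 × 0.5 = 111.775
  [6.25→8.25]: (209.3+122.5)/2 × 2 = 331.8
  [8.25→9.75]: (122.5+80.8)/2 × 1.5 = 152.475
  Sum = 2434.2875 ng/mL·hr
k_e = ln2 / t½ = 0.693147 / 2.44 = 0.2841 hr^-1
Extrapolated tail: C_last / k_e = 80.8 / 0.2841 = 284.407
AUC_0→∞ = 2434.2875 + 284.407 = 2718.6945 ng/mL·hr

AUC = 2719 ng/mL·hr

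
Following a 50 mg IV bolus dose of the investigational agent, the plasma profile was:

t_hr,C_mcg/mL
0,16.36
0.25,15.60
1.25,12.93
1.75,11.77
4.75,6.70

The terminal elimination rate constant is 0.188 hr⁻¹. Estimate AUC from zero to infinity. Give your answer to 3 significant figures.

AUC = 87.8 mcg/mL·hr

Trapezoidal AUC_0→4.75:
  [0→0.25]: (16.36+15.60)/2 × 0.25 = 3.995
  [0.25→1.25]: (15.60+12.93)/2 × 1 = 14.265
  [1.25→1.75]: (12.93+11.77)/2 × 0.5 = 6.175
  [1.75→4.75]: (11.77+6.70)/2 × 3 = 27.705
  Sum = 52.14 mcg/mL·hr
Extrapolated tail: C_last / k_e = 6.70 / 0.188 = 35.638
AUC_0→∞ = 52.14 + 35.638 = 87.778 mcg/mL·hr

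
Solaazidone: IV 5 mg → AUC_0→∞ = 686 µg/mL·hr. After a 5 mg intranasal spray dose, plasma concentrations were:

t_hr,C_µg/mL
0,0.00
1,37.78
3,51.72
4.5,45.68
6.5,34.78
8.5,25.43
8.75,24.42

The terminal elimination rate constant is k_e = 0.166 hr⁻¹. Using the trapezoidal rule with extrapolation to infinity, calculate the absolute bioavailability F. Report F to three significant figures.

F = 0.693

Trapezoidal AUC_0→8.75 (intranasal spray):
  [0→1]: (0.00+37.78)/2 × 1 = 18.89
  [1→3]: (37.78+51.72)/2 × 2 = 89.5
  [3→4.5]: (51.72+45.68)/2 × 1.5 = 73.05
  [4.5→6.5]: (45.68+34.78)/2 × 2 = 80.46
  [6.5→8.5]: (34.78+25.43)/2 × 2 = 60.21
  [8.5→8.75]: (25.43+24.42)/2 × 0.25 = 6.23125
  Sum = 328.34125 µg/mL·hr
Tail: C_last/k_e = 24.42/0.166 = 147.108
AUC_0→∞ (intranasal spray) = 328.34125 + 147.108 = 475.44925 µg/mL·hr
F = (AUC_ev/D_ev)/(AUC_iv/D_iv) = (475.44925/5)/(686/5) = 95.08985/137.2 = 0.6931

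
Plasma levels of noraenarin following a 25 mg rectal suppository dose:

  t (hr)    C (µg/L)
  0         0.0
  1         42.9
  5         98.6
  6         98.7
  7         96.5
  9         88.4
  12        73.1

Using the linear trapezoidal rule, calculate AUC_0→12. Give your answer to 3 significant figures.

Trapezoidal AUC_0→12:
  [0→1]: (0.0+42.9)/2 × 1 = 21.45
  [1→5]: (42.9+98.6)/2 × 4 = 283.0
  [5→6]: (98.6+98.7)/2 × 1 = 98.65
  [6→7]: (98.7+96.5)/2 × 1 = 97.6
  [7→9]: (96.5+88.4)/2 × 2 = 184.9
  [9→12]: (88.4+73.1)/2 × 3 = 242.25
  Sum = 927.85 µg/L·hr

AUC = 928 µg/L·hr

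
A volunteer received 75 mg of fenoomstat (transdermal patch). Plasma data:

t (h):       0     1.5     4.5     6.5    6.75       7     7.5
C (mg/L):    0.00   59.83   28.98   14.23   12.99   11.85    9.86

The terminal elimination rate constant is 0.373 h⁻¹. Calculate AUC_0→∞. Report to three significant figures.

AUC = 260 mg/L·h

Trapezoidal AUC_0→7.5:
  [0→1.5]: (0.00+59.83)/2 × 1.5 = 44.8725
  [1.5→4.5]: (59.83+28.98)/2 × 3 = 133.215
  [4.5→6.5]: (28.98+14.23)/2 × 2 = 43.21
  [6.5→6.75]: (14.23+12.99)/2 × 0.25 = 3.4025
  [6.75→7]: (12.99+11.85)/2 × 0.25 = 3.105
  [7→7.5]: (11.85+9.86)/2 × 0.5 = 5.4275
  Sum = 233.2325 mg/L·h
Extrapolated tail: C_last / k_e = 9.86 / 0.373 = 26.434
AUC_0→∞ = 233.2325 + 26.434 = 259.6665 mg/L·h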